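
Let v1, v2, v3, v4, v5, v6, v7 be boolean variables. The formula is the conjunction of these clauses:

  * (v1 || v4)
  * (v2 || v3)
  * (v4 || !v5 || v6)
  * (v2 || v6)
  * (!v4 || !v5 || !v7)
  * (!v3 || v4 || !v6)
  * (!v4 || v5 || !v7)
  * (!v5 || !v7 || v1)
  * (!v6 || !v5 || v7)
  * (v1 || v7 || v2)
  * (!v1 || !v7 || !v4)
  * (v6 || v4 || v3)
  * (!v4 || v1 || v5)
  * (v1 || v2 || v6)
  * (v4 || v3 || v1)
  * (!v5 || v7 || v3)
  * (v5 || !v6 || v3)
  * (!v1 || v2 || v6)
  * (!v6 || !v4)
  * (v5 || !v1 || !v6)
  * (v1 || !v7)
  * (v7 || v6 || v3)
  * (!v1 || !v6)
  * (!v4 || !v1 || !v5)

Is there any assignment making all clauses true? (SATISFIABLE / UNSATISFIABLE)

v2 occurs only positively in the remaining clauses — set v2 = True.
Set v1 = True and propagate.
  then v6 is forced to False.
For the remaining variables, v3 = True, v4 = False, v5 = False, v7 = True works.
So v1=T, v2=T, v3=T, v4=F, v5=F, v6=F, v7=T is a satisfying assignment.

SATISFIABLE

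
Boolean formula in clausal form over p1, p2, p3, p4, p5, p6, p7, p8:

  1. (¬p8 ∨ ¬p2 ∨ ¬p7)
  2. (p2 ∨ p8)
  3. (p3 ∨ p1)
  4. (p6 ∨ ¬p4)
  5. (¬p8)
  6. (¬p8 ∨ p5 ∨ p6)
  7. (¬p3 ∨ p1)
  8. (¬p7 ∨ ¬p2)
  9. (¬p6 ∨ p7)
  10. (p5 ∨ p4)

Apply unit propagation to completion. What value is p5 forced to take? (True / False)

(¬p8) stands alone — p8 = False.
(p2 ∨ p8) with p8 = False leaves only p2, so p2 = True.
(¬p2 ∨ ¬p7) with p2 = True leaves only ¬p7, so p7 = False.
(p7 ∨ ¬p6) with p7 = False leaves only ¬p6, so p6 = False.
(p6 ∨ ¬p4) with p6 = False leaves only ¬p4, so p4 = False.
(p5 ∨ p4): since p4 = False, the clause reduces to (p5). p5 = True.

True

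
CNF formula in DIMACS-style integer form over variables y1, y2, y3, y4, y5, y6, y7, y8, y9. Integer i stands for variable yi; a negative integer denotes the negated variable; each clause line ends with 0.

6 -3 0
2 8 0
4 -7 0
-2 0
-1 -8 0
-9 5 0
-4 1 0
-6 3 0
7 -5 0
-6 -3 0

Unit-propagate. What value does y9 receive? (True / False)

False

Unit clause (NOT y2) sets y2 = False.
In (y2 OR y8), y2 is now false; y8 must hold, so y8 = True.
(NOT y8 OR NOT y1): since y8 = True, the clause reduces to (NOT y1). y1 = False.
(y1 OR NOT y4): since y1 = False, the clause reduces to (NOT y4). y4 = False.
In (y4 OR NOT y7), y4 is now false; NOT y7 must hold, so y7 = False.
From (y7 OR NOT y5) and y7 = False: y5 = False.
In (y5 OR NOT y9), y5 is now false; NOT y9 must hold, so y9 = False.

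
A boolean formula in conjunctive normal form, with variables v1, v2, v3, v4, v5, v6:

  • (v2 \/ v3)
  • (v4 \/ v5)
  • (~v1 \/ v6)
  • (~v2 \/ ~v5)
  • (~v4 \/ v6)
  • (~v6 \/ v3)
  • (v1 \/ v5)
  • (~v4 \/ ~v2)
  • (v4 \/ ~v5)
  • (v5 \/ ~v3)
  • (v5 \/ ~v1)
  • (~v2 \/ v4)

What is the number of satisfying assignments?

2

The models are:
  v1=0 v2=0 v3=1 v4=1 v5=1 v6=1
  v1=1 v2=0 v3=1 v4=1 v5=1 v6=1
That's 2 in total.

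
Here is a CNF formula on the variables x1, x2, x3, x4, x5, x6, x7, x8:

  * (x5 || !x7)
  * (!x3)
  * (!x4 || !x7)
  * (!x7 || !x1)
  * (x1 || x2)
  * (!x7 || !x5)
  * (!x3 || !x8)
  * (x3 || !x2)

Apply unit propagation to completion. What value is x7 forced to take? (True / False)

False

Unit clause (!x3) sets x3 = False.
In (x3 || !x2), x3 is now false; !x2 must hold, so x2 = False.
In (x1 || x2), x2 is now false; x1 must hold, so x1 = True.
In (!x1 || !x7), !x1 is now false; !x7 must hold, so x7 = False.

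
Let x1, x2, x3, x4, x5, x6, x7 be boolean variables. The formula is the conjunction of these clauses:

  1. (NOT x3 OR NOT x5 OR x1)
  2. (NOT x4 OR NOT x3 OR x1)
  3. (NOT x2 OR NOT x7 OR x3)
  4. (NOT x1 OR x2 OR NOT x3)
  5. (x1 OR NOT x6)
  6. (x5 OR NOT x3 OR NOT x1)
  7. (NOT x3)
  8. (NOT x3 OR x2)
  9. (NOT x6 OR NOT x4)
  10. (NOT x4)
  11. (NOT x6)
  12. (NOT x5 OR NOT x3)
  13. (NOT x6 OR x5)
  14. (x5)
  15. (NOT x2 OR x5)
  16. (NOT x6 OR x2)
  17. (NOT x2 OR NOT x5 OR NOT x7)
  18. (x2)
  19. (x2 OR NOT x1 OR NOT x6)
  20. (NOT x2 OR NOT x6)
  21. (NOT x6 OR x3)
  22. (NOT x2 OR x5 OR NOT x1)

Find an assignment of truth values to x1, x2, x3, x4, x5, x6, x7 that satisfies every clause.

x1=T, x2=T, x3=F, x4=F, x5=T, x6=F, x7=F

(NOT x3) is a unit clause, so x3 = False.
(NOT x4) is a unit clause, so x4 = False.
The clause (NOT x6) is unit: x6 must be False.
Unit propagation: (x5) forces x5 = True.
The clause (x2) is unit: x2 must be True.
The clause (NOT x7) is unit: x7 must be False.
x1 is now unconstrained; take x1 = True.
Check each clause:
  1. (NOT x3 OR x1 OR NOT x5) — x1 is true.
  2. (NOT x3 OR NOT x4 OR x1) — x1 is true.
  3. (NOT x7 OR NOT x2 OR x3) — NOT x7 is true.
  4. (x2 OR NOT x3 OR NOT x1) — x2 is true.
  5. (NOT x6 OR x1) — x1 is true.
  6. (x5 OR NOT x3 OR NOT x1) — NOT x3 is true.
  7. (NOT x3) — NOT x3 is true.
  8. (x2 OR NOT x3) — x2 is true.
  9. (NOT x6 OR NOT x4) — NOT x6 is true.
  10. (NOT x4) — NOT x4 is true.
  11. (NOT x6) — NOT x6 is true.
  12. (NOT x3 OR NOT x5) — NOT x3 is true.
  13. (x5 OR NOT x6) — NOT x6 is true.
  14. (x5) — x5 is true.
  15. (NOT x2 OR x5) — x5 is true.
  16. (x2 OR NOT x6) — x2 is true.
  17. (NOT x7 OR NOT x5 OR NOT x2) — NOT x7 is true.
  18. (x2) — x2 is true.
  19. (x2 OR NOT x6 OR NOT x1) — x2 is true.
  20. (NOT x6 OR NOT x2) — NOT x6 is true.
  21. (x3 OR NOT x6) — NOT x6 is true.
  22. (NOT x2 OR x5 OR NOT x1) — x5 is true.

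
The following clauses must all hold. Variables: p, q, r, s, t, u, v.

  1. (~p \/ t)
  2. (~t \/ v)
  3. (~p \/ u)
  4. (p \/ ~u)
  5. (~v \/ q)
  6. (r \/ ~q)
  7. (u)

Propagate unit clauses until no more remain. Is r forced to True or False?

(u) is a unit clause: u = True.
In (~u \/ p), ~u is now false; p must hold, so p = True.
(t \/ ~p) with p = True leaves only t, so t = True.
From (~t \/ v) and t = True: v = True.
(~v \/ q): since v = True, the clause reduces to (q). q = True.
(~q \/ r) with q = True leaves only r, so r = True.

True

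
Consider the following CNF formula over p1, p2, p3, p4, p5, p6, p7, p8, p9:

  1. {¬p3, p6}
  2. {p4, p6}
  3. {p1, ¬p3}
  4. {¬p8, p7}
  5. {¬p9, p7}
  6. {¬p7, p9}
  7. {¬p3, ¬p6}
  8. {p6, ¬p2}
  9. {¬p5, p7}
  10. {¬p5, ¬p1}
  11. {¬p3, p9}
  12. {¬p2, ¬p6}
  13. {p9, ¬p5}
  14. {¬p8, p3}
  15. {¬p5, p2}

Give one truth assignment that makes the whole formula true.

p1=False, p2=False, p3=False, p4=False, p5=False, p6=True, p7=True, p8=False, p9=True

Check each clause:
  1. {p6, ¬p3} — ¬p3 is true.
  2. {p4, p6} — p6 is true.
  3. {¬p3, p1} — ¬p3 is true.
  4. {p7, ¬p8} — ¬p8 is true.
  5. {p7, ¬p9} — p7 is true.
  6. {¬p7, p9} — p9 is true.
  7. {¬p3, ¬p6} — ¬p3 is true.
  8. {p6, ¬p2} — p6 is true.
  9. {p7, ¬p5} — ¬p5 is true.
  10. {¬p1, ¬p5} — ¬p5 is true.
  11. {¬p3, p9} — p9 is true.
  12. {¬p6, ¬p2} — ¬p2 is true.
  13. {¬p5, p9} — p9 is true.
  14. {¬p8, p3} — ¬p8 is true.
  15. {p2, ¬p5} — ¬p5 is true.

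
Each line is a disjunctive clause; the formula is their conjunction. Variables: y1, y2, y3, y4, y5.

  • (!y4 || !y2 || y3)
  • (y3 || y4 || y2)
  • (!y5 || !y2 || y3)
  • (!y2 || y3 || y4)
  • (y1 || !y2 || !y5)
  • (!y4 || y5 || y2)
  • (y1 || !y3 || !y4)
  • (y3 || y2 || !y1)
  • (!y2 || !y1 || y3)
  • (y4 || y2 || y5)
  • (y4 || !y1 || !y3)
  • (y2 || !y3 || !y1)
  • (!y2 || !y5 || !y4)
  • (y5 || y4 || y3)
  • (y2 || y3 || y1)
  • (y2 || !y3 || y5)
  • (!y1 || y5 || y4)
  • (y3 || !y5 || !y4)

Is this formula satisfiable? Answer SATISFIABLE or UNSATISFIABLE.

Branch on y1: take y1 = False.
Try y2 = True.
  then y5 is forced to False.
Branch on y3: take y3 = True.
  then y4 is forced to False.
Every clause has at least one true literal under this assignment.
So y1 = 0, y2 = 1, y3 = 1, y4 = 0, y5 = 0 is a satisfying assignment.

SATISFIABLE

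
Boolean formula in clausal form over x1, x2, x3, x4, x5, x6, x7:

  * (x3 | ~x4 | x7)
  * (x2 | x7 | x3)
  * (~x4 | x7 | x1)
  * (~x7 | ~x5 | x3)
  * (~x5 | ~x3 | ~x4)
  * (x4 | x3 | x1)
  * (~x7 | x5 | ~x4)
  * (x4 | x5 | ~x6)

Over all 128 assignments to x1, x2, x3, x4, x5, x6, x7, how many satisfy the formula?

33

Case analysis on x4 and x3:
  x4=1, x3=1: remaining (x1,x2,x5,x6,x7) ∈ {(1,0,0,0,0); (1,0,0,1,0); (1,1,0,0,0); (1,1,0,1,0)} — 4.
  x4=1, x3=0: a clause becomes empty — 0.
  x4=0, x3=1: x1, x2, x7 free; 3 ways for (x5,x6) × 2^3 = 24.
  x4=0, x3=0: 5 of the 32 assignments to (x1,x2,x5,x6,x7) work.
Total: 4 + 0 + 24 + 5 = 33.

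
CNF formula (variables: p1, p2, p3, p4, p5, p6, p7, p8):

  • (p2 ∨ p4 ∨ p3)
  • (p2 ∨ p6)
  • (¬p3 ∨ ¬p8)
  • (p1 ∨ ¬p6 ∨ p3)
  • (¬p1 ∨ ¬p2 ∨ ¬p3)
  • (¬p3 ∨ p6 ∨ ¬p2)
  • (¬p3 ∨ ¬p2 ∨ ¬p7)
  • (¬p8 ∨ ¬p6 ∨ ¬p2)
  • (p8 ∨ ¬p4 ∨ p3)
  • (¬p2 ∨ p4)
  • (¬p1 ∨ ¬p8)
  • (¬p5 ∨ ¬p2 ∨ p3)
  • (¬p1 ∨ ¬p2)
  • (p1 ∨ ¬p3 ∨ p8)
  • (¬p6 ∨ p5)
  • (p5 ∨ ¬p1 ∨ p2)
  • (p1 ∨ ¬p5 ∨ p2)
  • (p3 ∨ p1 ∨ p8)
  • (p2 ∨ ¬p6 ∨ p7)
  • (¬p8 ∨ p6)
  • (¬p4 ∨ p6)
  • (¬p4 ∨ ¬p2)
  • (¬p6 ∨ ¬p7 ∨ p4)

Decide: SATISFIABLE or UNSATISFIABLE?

SATISFIABLE

Branch on p1: take p1 = True.
  then p8 is forced to False.
  then p2 is forced to False.
  then p6 is forced to True.
  then p5 is forced to True.
  then p7 is forced to True.
  then p4 is forced to True.
  then p3 is forced to True.
So p1=T, p2=F, p3=T, p4=T, p5=T, p6=T, p7=T, p8=F is a satisfying assignment.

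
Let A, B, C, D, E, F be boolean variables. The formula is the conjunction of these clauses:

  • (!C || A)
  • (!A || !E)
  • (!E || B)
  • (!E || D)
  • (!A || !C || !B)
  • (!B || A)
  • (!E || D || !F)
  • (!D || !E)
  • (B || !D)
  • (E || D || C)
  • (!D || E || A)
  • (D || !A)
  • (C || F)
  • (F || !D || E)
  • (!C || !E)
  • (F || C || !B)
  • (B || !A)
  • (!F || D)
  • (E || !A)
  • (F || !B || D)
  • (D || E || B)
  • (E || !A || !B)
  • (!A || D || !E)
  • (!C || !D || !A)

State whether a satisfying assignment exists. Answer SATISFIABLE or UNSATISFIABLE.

D = True:
  propagation gives E=False, B=True, A=True; an empty clause results — contradiction.
D = False:
  propagation gives E=False, C=True, A=True; an empty clause results — contradiction.
Every branch closes, so no satisfying assignment exists.

UNSATISFIABLE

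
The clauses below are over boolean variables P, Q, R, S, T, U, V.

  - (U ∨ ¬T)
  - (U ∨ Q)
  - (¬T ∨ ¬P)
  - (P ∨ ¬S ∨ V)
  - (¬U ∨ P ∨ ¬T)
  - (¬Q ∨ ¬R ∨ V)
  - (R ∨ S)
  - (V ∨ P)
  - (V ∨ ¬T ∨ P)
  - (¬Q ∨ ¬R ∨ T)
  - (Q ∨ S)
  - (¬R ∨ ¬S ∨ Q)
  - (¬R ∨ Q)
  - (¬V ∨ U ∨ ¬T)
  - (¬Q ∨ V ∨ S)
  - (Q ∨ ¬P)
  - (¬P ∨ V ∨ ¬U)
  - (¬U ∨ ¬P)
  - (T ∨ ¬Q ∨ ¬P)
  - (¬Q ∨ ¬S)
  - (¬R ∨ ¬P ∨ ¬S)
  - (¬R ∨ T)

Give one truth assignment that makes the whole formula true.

P=F, Q=F, R=F, S=T, T=F, U=T, V=T

Check each clause:
  1. (¬T ∨ U) — ¬T is true.
  2. (Q ∨ U) — U is true.
  3. (¬T ∨ ¬P) — ¬T is true.
  4. (¬S ∨ P ∨ V) — V is true.
  5. (P ∨ ¬T ∨ ¬U) — ¬T is true.
  6. (¬R ∨ V ∨ ¬Q) — ¬R is true.
  7. (S ∨ R) — S is true.
  8. (P ∨ V) — V is true.
  9. (V ∨ P ∨ ¬T) — ¬T is true.
  10. (T ∨ ¬Q ∨ ¬R) — ¬R is true.
  11. (Q ∨ S) — S is true.
  12. (Q ∨ ¬S ∨ ¬R) — ¬R is true.
  13. (Q ∨ ¬R) — ¬R is true.
  14. (¬V ∨ ¬T ∨ U) — ¬T is true.
  15. (¬Q ∨ V ∨ S) — S is true.
  16. (Q ∨ ¬P) — ¬P is true.
  17. (¬U ∨ ¬P ∨ V) — ¬P is true.
  18. (¬U ∨ ¬P) — ¬P is true.
  19. (¬Q ∨ ¬P ∨ T) — ¬P is true.
  20. (¬S ∨ ¬Q) — ¬Q is true.
  21. (¬S ∨ ¬R ∨ ¬P) — ¬R is true.
  22. (T ∨ ¬R) — ¬R is true.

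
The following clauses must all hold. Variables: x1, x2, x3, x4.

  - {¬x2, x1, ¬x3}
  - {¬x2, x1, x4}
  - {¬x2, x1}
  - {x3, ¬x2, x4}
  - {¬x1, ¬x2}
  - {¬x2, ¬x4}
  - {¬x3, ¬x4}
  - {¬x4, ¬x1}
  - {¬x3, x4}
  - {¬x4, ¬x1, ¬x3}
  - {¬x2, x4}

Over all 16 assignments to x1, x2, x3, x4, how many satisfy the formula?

3

The models are:
  x1=0 x2=0 x3=0 x4=0
  x1=0 x2=0 x3=0 x4=1
  x1=1 x2=0 x3=0 x4=0
That's 3 in total.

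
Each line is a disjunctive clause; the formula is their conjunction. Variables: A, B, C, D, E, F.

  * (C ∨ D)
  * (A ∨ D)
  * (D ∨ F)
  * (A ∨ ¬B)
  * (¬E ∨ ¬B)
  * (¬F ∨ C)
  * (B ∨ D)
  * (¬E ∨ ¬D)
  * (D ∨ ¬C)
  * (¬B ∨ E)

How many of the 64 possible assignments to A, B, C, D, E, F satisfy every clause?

Satisfying assignments:
  A=0 B=0 C=0 D=1 E=0 F=0
  A=0 B=0 C=1 D=1 E=0 F=0
  A=0 B=0 C=1 D=1 E=0 F=1
  A=1 B=0 C=0 D=1 E=0 F=0
  A=1 B=0 C=1 D=1 E=0 F=0
  A=1 B=0 C=1 D=1 E=0 F=1
Count: 6.

6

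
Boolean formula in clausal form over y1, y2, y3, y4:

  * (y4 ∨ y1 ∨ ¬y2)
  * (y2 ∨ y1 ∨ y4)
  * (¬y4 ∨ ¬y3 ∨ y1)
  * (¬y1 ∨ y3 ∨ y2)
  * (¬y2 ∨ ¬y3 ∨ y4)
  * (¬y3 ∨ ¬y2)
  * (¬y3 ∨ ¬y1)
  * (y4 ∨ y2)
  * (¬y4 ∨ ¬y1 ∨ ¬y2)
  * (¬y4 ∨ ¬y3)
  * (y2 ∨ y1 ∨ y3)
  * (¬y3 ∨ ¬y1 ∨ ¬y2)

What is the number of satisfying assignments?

2

The models are:
  y1=F y2=T y3=F y4=T
  y1=T y2=T y3=F y4=F
That's 2 in total.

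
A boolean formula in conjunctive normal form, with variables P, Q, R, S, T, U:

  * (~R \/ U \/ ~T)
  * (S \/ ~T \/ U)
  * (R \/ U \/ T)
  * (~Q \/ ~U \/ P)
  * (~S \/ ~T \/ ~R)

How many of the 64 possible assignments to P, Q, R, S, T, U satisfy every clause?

33

Case analysis on T and U:
  T=1, U=1: 9 of the 16 assignments to (P,Q,R,S) work.
  T=1, U=0: remaining (P,Q,R,S) ∈ {(0,0,0,1); (0,1,0,1); (1,0,0,1); (1,1,0,1)} — 4.
  T=0, U=1: R, S free; 3 ways for (P,Q) × 2^2 = 12.
  T=0, U=0: forces R=1; P, Q, S free → 2^3 = 8.
Total: 9 + 4 + 12 + 8 = 33.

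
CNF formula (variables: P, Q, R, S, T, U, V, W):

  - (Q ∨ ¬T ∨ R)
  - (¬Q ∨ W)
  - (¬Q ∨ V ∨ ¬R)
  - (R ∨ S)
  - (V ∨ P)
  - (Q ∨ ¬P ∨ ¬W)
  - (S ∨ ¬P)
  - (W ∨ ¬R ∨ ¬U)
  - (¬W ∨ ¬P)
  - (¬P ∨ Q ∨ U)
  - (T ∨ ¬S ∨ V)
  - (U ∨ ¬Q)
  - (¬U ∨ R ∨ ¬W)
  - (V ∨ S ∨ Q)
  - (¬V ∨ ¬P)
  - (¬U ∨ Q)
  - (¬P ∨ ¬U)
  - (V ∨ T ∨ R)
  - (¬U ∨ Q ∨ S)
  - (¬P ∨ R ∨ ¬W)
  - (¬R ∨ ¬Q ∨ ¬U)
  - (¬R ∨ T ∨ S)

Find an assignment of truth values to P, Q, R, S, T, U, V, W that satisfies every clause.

Branch on P: take P = False.
  then V is forced to True.
Branch on Q: take Q = False.
  then U is forced to False.
Set R = True and propagate.
For the remaining variables, S = True, T = True, W = False works.
Every clause has at least one true literal under this assignment.

P = 0  Q = 0  R = 1  S = 1  T = 1  U = 0  V = 1  W = 0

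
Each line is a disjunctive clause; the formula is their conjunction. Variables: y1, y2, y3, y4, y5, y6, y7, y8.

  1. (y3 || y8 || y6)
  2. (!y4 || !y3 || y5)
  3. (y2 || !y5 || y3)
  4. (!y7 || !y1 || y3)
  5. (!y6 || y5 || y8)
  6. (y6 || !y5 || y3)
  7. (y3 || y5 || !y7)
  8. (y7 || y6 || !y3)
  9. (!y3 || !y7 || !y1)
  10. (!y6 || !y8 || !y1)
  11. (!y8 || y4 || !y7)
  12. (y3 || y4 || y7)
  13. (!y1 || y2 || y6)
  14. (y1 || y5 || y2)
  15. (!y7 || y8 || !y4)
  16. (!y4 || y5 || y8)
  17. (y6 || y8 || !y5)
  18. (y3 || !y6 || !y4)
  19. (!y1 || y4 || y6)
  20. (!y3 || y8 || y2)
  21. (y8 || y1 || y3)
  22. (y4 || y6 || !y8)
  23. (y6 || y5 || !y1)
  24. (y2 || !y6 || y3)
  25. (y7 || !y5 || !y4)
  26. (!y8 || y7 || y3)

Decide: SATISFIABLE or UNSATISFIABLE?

Pure literal: y2 appears only positively; assign y2 = True.
Branch on y1: take y1 = False.
Branch on y3: take y3 = True.
The remaining clauses are satisfied by y4 = False, y5 = True, y6 = True, y7 = False, y8 = True.
Every clause has at least one true literal under this assignment.
So y1=F, y2=T, y3=T, y4=F, y5=T, y6=T, y7=F, y8=T is a satisfying assignment.

SATISFIABLE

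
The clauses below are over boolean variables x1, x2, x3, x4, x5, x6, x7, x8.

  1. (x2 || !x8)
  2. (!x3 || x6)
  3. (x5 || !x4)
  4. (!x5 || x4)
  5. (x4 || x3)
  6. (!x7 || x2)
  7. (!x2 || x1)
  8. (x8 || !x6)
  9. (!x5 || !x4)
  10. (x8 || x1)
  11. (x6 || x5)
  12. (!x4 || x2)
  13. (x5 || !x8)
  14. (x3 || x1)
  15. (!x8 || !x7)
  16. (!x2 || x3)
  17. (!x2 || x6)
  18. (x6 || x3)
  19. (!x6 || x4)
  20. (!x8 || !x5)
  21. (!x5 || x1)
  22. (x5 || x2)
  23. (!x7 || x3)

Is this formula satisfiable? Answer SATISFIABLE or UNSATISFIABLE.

UNSATISFIABLE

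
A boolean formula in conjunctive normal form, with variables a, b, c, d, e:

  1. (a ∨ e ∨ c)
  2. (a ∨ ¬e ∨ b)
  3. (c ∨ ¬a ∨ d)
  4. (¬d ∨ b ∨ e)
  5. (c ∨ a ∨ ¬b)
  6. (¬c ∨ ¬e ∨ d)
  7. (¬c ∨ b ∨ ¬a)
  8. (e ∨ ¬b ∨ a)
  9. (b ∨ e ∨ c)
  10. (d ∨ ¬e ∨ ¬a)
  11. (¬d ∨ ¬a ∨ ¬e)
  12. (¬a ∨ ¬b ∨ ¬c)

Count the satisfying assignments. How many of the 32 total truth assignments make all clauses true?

3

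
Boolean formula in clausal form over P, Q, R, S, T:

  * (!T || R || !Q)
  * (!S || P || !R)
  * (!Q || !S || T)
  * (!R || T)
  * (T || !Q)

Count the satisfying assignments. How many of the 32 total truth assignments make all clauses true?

Split on T, then Q.
  T=T, Q=T: remaining (P,R,S) ∈ {(F,T,F); (T,T,F); (T,T,T)} — 3.
  T=T, Q=F: 7 of the 8 assignments to (P,R,S) work.
  T=F, Q=T: a clause becomes empty — 0.
  T=F, Q=F: remaining (P,R,S) ∈ {(F,F,F); (F,F,T); (T,F,F); (T,F,T)} — 4.
Total: 3 + 7 + 0 + 4 = 14.

14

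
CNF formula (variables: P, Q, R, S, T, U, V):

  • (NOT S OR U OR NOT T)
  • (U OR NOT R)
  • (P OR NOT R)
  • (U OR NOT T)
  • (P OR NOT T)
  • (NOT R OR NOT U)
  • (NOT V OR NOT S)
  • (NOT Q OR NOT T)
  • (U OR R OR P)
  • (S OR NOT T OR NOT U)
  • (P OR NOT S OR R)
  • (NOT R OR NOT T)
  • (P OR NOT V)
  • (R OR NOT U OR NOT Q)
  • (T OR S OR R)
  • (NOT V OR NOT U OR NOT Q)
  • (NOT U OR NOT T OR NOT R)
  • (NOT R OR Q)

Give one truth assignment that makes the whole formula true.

P = True  Q = False  R = False  S = True  T = True  U = True  V = False

Check each clause:
  1. (NOT S OR U OR NOT T) — U is true.
  2. (U OR NOT R) — NOT R is true.
  3. (P OR NOT R) — P is true.
  4. (U OR NOT T) — U is true.
  5. (NOT T OR P) — P is true.
  6. (NOT R OR NOT U) — NOT R is true.
  7. (NOT S OR NOT V) — NOT V is true.
  8. (NOT Q OR NOT T) — NOT Q is true.
  9. (R OR P OR U) — P is true.
  10. (NOT U OR NOT T OR S) — S is true.
  11. (P OR R OR NOT S) — P is true.
  12. (NOT T OR NOT R) — NOT R is true.
  13. (NOT V OR P) — NOT V is true.
  14. (R OR NOT Q OR NOT U) — NOT Q is true.
  15. (S OR T OR R) — S is true.
  16. (NOT V OR NOT U OR NOT Q) — NOT V is true.
  17. (NOT T OR NOT R OR NOT U) — NOT R is true.
  18. (NOT R OR Q) — NOT R is true.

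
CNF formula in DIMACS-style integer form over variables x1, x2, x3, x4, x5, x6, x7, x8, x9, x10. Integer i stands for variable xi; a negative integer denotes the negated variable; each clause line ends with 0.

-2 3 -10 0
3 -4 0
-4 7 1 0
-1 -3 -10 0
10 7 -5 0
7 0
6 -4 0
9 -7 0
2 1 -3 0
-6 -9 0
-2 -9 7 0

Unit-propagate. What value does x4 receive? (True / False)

(x7) stands alone — x7 = True.
(!x7 || x9): since x7 = True, the clause reduces to (x9). x9 = True.
(!x6 || !x9) with x9 = True leaves only !x6, so x6 = False.
(!x4 || x6) with x6 = False leaves only !x4, so x4 = False.

False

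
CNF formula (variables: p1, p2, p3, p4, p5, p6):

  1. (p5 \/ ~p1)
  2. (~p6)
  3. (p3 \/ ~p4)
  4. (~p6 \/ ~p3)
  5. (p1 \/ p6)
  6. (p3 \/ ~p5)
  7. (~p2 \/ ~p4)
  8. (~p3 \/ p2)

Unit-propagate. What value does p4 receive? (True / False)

False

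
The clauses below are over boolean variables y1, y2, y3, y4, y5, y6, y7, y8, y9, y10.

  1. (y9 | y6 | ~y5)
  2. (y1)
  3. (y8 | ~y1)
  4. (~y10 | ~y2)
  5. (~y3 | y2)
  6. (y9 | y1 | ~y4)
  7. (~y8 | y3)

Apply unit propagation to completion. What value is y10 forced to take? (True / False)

(y1) stands alone — y1 = True.
From (~y1 | y8) and y1 = True: y8 = True.
(~y8 | y3) with y8 = True leaves only y3, so y3 = True.
In (y2 | ~y3), ~y3 is now false; y2 must hold, so y2 = True.
(~y2 | ~y10): since y2 = True, the clause reduces to (~y10). y10 = False.

False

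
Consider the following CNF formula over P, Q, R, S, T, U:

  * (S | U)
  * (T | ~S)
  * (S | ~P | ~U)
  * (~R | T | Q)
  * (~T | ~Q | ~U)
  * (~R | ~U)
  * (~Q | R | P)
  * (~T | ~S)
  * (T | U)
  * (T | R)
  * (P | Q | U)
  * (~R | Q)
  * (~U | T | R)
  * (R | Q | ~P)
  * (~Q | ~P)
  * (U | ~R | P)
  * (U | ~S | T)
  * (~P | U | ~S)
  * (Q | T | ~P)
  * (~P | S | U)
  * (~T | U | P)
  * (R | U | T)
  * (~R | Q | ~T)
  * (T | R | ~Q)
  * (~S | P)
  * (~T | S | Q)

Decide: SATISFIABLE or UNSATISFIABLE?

UNSATISFIABLE

T = True:
  propagation gives S=False, U=True, P=False, Q=False; an empty clause results — contradiction.
T = False:
  propagation gives S=False, U=True, P=False, R=False; an empty clause results — contradiction.
Every branch closes, so no satisfying assignment exists.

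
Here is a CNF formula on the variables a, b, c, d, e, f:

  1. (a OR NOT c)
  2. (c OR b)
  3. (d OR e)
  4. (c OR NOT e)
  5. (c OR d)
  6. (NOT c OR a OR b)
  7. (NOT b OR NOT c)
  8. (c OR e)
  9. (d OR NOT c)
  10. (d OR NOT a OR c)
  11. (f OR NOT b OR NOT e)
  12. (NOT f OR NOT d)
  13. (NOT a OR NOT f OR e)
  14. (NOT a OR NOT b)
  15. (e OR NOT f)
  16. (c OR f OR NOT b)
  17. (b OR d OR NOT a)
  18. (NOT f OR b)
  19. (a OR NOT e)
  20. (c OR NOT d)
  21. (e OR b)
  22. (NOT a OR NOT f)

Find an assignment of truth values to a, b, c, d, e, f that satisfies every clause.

a = T, b = F, c = T, d = T, e = T, f = F

Check each clause:
  1. (NOT c OR a) — a is true.
  2. (b OR c) — c is true.
  3. (d OR e) — d is true.
  4. (c OR NOT e) — c is true.
  5. (c OR d) — c is true.
  6. (a OR NOT c OR b) — a is true.
  7. (NOT b OR NOT c) — NOT b is true.
  8. (e OR c) — c is true.
  9. (NOT c OR d) — d is true.
  10. (c OR NOT a OR d) — c is true.
  11. (f OR NOT b OR NOT e) — NOT b is true.
  12. (NOT d OR NOT f) — NOT f is true.
  13. (NOT f OR NOT a OR e) — NOT f is true.
  14. (NOT b OR NOT a) — NOT b is true.
  15. (NOT f OR e) — NOT f is true.
  16. (f OR NOT b OR c) — c is true.
  17. (d OR NOT a OR b) — d is true.
  18. (NOT f OR b) — NOT f is true.
  19. (a OR NOT e) — a is true.
  20. (NOT d OR c) — c is true.
  21. (b OR e) — e is true.
  22. (NOT f OR NOT a) — NOT f is true.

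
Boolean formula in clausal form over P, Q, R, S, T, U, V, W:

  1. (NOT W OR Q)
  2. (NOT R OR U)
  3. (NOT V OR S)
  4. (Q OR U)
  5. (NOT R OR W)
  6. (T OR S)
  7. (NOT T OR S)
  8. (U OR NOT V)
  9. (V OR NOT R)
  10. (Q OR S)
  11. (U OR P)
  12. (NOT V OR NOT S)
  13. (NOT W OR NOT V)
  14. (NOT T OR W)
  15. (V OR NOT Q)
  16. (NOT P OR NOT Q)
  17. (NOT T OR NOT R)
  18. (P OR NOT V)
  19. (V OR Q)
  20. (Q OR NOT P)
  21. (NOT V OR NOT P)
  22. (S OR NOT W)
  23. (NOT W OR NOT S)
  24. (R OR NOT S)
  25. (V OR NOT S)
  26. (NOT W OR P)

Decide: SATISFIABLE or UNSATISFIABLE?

V = True:
  propagation gives S=True; an empty clause results — contradiction.
V = False:
  propagation gives R=False, Q=False; an empty clause results — contradiction.
Every branch closes, so no satisfying assignment exists.

UNSATISFIABLE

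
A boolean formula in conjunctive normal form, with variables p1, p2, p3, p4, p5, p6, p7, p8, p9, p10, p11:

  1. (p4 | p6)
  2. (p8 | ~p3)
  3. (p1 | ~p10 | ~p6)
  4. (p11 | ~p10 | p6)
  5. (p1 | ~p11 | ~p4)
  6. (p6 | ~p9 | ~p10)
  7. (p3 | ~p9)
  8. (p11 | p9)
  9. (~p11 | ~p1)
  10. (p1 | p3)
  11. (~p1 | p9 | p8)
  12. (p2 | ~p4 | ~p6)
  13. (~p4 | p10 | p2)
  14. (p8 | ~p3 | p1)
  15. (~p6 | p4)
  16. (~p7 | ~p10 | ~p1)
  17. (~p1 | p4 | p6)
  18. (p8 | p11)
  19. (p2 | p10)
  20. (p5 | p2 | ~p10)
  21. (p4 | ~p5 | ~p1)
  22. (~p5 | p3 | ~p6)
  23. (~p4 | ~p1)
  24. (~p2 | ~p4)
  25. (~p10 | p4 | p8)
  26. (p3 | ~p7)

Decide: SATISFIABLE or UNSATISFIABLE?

UNSATISFIABLE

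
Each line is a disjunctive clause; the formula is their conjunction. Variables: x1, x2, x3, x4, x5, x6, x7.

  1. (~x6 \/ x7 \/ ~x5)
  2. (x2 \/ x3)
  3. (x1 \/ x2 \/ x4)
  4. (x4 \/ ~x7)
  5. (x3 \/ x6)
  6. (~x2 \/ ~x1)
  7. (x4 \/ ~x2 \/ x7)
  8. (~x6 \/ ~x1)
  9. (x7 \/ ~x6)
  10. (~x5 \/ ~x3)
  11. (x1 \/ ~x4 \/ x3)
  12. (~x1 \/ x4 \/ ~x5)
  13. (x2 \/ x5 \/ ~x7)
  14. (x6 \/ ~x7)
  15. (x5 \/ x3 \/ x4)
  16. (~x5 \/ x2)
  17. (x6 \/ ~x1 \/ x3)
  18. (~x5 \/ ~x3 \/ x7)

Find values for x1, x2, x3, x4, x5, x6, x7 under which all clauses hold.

Branch on x1: take x1 = False.
For the remaining variables, x2 = True, x3 = True, x4 = True, x5 = False, x6 = True, x7 = True works.
Every clause has at least one true literal under this assignment.

x1=False, x2=True, x3=True, x4=True, x5=False, x6=True, x7=True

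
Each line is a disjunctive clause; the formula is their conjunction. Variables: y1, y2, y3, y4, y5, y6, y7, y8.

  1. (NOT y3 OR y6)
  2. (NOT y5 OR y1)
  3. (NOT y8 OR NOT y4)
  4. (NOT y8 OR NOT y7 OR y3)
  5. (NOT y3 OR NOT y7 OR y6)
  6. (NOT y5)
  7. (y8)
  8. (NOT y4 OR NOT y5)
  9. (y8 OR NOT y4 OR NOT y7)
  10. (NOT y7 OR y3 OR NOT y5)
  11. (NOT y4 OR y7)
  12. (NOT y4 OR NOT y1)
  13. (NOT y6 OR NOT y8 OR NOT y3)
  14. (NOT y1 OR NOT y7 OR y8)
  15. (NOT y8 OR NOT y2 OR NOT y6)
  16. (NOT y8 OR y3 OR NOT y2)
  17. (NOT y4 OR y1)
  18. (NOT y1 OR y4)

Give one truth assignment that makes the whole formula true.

y1 = F  y2 = F  y3 = F  y4 = F  y5 = F  y6 = F  y7 = F  y8 = T

(NOT y5) is a unit clause, so y5 = False.
The clause (y8) is unit: y8 must be True.
Unit propagation: (NOT y4) forces y4 = False.
(NOT y1) is a unit clause, so y1 = False.
Pure literal: y2 appears only negated; assign y2 = False.
y7 occurs only negated in the remaining clauses — set y7 = False.
Set y3 = False and propagate.
y6 is now unconstrained; take y6 = False.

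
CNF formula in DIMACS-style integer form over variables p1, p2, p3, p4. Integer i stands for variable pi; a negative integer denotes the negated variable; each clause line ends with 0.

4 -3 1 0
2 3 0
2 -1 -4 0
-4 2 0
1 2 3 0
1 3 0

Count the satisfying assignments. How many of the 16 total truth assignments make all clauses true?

Satisfying assignments:
  p1=0 p2=1 p3=1 p4=1
  p1=1 p2=0 p3=1 p4=0
  p1=1 p2=1 p3=0 p4=0
  p1=1 p2=1 p3=0 p4=1
  p1=1 p2=1 p3=1 p4=0
  p1=1 p2=1 p3=1 p4=1
That's 6 in total.

6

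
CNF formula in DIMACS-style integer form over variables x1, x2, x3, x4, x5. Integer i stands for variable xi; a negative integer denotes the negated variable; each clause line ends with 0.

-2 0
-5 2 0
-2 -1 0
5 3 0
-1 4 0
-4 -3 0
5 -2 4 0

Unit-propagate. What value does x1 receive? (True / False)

False

(~x2) stands alone — x2 = False.
In (~x5 | x2), x2 is now false; ~x5 must hold, so x5 = False.
(x3 | x5): since x5 = False, the clause reduces to (x3). x3 = True.
From (~x4 | ~x3) and x3 = True: x4 = False.
In (x4 | ~x1), x4 is now false; ~x1 must hold, so x1 = False.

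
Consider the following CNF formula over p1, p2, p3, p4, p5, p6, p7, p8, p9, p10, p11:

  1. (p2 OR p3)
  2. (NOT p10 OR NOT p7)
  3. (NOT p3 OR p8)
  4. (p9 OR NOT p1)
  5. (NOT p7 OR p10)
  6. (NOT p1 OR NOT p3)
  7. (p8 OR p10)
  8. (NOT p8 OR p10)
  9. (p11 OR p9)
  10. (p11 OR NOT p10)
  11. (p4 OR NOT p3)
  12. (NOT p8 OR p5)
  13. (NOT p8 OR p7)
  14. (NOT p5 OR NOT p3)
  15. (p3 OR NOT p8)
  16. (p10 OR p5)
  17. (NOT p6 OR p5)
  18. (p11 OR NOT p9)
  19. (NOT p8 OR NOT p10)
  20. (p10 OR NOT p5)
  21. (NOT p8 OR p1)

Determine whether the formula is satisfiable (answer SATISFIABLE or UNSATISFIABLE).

p2 occurs only positively in the remaining clauses — set p2 = True.
p4 occurs only positively in the remaining clauses — set p4 = True.
Branch on p1: take p1 = True.
  then p9 is forced to True.
  then p3 is forced to False.
  then p8 is forced to False.
  then p10 is forced to True.
  then p7 is forced to False.
  then p11 is forced to True.
Branch on p5: take p5 = True.
p6 is now unconstrained; take p6 = False.
So p1=1, p2=1, p3=0, p4=1, p5=1, p6=0, p7=0, p8=0, p9=1, p10=1, p11=1 is a satisfying assignment.

SATISFIABLE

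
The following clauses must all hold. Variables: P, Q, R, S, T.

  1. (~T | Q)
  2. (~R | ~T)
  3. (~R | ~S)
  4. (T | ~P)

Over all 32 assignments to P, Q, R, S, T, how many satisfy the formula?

10

Split on T, then R.
  T=T, R=T: a clause becomes empty — 0.
  T=T, R=F: remaining (P,Q,S) ∈ {(F,T,F); (F,T,T); (T,T,F); (T,T,T)} — 4.
  T=F, R=T: remaining (P,Q,S) ∈ {(F,F,F); (F,T,F)} — 2.
  T=F, R=F: remaining (P,Q,S) ∈ {(F,F,F); (F,F,T); (F,T,F); (F,T,T)} — 4.
Total: 0 + 4 + 2 + 4 = 10.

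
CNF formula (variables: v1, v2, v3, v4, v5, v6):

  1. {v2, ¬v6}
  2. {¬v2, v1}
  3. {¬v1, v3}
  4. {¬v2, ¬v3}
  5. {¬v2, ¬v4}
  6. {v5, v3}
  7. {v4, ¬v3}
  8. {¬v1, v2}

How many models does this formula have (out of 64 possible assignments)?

4

The models are:
  v1=0 v2=0 v3=0 v4=0 v5=1 v6=0
  v1=0 v2=0 v3=0 v4=1 v5=1 v6=0
  v1=0 v2=0 v3=1 v4=1 v5=0 v6=0
  v1=0 v2=0 v3=1 v4=1 v5=1 v6=0
Count: 4.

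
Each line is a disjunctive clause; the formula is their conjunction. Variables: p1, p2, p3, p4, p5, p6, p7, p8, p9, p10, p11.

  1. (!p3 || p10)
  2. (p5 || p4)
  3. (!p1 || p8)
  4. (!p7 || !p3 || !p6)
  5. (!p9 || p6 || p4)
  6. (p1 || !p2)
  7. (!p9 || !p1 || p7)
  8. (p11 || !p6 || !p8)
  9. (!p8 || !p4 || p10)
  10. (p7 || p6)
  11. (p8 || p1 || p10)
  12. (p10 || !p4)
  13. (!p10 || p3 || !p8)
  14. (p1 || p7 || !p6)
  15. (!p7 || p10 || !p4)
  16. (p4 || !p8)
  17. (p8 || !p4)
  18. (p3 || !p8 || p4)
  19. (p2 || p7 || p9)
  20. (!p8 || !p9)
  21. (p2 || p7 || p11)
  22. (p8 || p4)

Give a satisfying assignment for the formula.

p1=True, p2=False, p3=True, p4=True, p5=False, p6=False, p7=True, p8=True, p9=False, p10=True, p11=False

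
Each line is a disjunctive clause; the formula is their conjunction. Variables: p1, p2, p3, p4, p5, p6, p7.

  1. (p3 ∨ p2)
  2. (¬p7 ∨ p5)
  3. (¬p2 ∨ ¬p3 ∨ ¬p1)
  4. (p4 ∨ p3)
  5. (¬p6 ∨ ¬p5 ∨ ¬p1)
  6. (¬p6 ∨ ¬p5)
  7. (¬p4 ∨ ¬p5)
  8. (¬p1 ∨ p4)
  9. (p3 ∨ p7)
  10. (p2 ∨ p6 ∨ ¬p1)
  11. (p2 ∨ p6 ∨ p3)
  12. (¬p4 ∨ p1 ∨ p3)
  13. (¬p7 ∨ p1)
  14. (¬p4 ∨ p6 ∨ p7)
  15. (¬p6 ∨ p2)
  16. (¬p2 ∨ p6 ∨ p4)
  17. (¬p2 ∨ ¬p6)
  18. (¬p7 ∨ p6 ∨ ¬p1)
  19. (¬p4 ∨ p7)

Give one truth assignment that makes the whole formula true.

p1=0  p2=0  p3=1  p4=0  p5=1  p6=0  p7=0

Try p1 = False.
  then p7 is forced to False.
  then p3 is forced to True.
  then p4 is forced to False.
Try p2 = False.
  then p6 is forced to False.
p5 is now unconstrained; take p5 = True.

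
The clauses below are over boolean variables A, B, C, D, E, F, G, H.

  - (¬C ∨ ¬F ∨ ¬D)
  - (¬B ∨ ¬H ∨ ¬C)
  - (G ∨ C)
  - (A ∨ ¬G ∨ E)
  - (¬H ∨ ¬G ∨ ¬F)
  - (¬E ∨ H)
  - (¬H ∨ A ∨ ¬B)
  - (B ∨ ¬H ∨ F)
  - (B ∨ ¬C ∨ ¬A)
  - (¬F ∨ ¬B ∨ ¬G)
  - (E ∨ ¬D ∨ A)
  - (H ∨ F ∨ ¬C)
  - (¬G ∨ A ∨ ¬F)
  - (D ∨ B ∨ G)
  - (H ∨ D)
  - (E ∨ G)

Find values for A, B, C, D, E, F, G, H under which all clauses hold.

A=True, B=True, C=False, D=True, E=False, F=False, G=True, H=False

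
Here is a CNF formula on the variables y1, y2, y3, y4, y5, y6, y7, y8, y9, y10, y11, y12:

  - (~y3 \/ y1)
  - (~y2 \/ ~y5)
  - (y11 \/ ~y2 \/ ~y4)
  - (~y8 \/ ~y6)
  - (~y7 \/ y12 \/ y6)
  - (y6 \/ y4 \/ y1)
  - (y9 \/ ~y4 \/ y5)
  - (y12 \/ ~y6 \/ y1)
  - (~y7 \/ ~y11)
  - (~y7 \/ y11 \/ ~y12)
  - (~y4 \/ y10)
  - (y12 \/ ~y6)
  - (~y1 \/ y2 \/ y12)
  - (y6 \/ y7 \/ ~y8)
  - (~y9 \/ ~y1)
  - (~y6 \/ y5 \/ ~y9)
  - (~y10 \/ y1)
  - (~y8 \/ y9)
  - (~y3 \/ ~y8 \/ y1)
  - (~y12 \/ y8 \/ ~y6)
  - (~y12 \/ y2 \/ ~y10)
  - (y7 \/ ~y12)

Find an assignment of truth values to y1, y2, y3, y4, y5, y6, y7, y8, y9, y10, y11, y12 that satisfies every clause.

y1=T, y2=T, y3=F, y4=F, y5=F, y6=F, y7=F, y8=F, y9=F, y10=T, y11=T, y12=F

Check each clause:
  1. (y1 \/ ~y3) — y1 is true.
  2. (~y5 \/ ~y2) — ~y5 is true.
  3. (~y2 \/ ~y4 \/ y11) — y11 is true.
  4. (~y8 \/ ~y6) — ~y8 is true.
  5. (~y7 \/ y6 \/ y12) — ~y7 is true.
  6. (y6 \/ y4 \/ y1) — y1 is true.
  7. (y5 \/ y9 \/ ~y4) — ~y4 is true.
  8. (~y6 \/ y12 \/ y1) — y1 is true.
  9. (~y7 \/ ~y11) — ~y7 is true.
  10. (y11 \/ ~y12 \/ ~y7) — ~y7 is true.
  11. (y10 \/ ~y4) — y10 is true.
  12. (~y6 \/ y12) — ~y6 is true.
  13. (~y1 \/ y2 \/ y12) — y2 is true.
  14. (y7 \/ ~y8 \/ y6) — ~y8 is true.
  15. (~y1 \/ ~y9) — ~y9 is true.
  16. (~y9 \/ ~y6 \/ y5) — ~y6 is true.
  17. (y1 \/ ~y10) — y1 is true.
  18. (~y8 \/ y9) — ~y8 is true.
  19. (~y8 \/ y1 \/ ~y3) — ~y8 is true.
  20. (~y12 \/ y8 \/ ~y6) — ~y6 is true.
  21. (y2 \/ ~y10 \/ ~y12) — y2 is true.
  22. (y7 \/ ~y12) — ~y12 is true.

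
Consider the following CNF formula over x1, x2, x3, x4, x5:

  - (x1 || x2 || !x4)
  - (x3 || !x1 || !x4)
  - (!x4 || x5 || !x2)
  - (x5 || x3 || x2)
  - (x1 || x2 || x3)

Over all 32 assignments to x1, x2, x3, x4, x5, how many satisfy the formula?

Case analysis on x2 and x1:
  x2=T, x1=T: 5 of the 8 assignments to (x3,x4,x5) work.
  x2=T, x1=F: x3 free; 3 ways for (x4,x5) × 2^1 = 6.
  x2=F, x1=T: 5 of the 8 assignments to (x3,x4,x5) work.
  x2=F, x1=F: remaining (x3,x4,x5) ∈ {(T,F,F); (T,F,T)} — 2.
Total: 5 + 6 + 5 + 2 = 18.

18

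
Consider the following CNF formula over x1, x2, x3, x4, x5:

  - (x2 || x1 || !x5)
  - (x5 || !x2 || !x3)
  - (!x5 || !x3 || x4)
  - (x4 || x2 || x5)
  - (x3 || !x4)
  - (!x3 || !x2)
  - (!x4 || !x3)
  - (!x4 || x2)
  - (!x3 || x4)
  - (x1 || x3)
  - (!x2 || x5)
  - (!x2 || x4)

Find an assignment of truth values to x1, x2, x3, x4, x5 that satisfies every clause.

x1 occurs only positively in the remaining clauses — set x1 = True.
Branch on x2: take x2 = False.
  then x4 is forced to False.
  then x5 is forced to True.
  then x3 is forced to False.

x1 = T  x2 = F  x3 = F  x4 = F  x5 = T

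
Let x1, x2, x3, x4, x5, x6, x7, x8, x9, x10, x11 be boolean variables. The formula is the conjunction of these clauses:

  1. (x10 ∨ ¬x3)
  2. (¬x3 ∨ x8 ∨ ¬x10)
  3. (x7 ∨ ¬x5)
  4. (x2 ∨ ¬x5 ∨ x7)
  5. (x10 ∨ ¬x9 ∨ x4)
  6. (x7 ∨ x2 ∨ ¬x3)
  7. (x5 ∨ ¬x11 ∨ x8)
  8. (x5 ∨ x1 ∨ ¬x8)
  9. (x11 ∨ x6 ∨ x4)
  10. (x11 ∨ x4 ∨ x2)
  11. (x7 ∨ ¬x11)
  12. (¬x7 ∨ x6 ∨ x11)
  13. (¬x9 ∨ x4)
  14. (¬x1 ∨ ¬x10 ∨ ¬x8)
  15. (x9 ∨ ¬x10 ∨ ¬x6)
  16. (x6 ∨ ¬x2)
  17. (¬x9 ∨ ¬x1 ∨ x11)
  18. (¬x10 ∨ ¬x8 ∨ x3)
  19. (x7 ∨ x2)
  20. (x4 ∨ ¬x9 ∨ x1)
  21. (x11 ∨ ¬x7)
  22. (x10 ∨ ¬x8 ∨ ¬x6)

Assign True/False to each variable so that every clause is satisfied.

x1=0, x2=0, x3=0, x4=1, x5=1, x6=0, x7=1, x8=0, x9=1, x10=1, x11=1

Check each clause:
  1. (x10 ∨ ¬x3) — x10 is true.
  2. (¬x10 ∨ ¬x3 ∨ x8) — ¬x3 is true.
  3. (x7 ∨ ¬x5) — x7 is true.
  4. (x2 ∨ ¬x5 ∨ x7) — x7 is true.
  5. (x4 ∨ ¬x9 ∨ x10) — x10 is true.
  6. (x7 ∨ x2 ∨ ¬x3) — ¬x3 is true.
  7. (x8 ∨ x5 ∨ ¬x11) — x5 is true.
  8. (x5 ∨ x1 ∨ ¬x8) — ¬x8 is true.
  9. (x4 ∨ x6 ∨ x11) — x11 is true.
  10. (x11 ∨ x2 ∨ x4) — x11 is true.
  11. (x7 ∨ ¬x11) — x7 is true.
  12. (x6 ∨ x11 ∨ ¬x7) — x11 is true.
  13. (¬x9 ∨ x4) — x4 is true.
  14. (¬x1 ∨ ¬x10 ∨ ¬x8) — ¬x8 is true.
  15. (¬x6 ∨ x9 ∨ ¬x10) — x9 is true.
  16. (¬x2 ∨ x6) — ¬x2 is true.
  17. (¬x1 ∨ x11 ∨ ¬x9) — x11 is true.
  18. (x3 ∨ ¬x8 ∨ ¬x10) — ¬x8 is true.
  19. (x2 ∨ x7) — x7 is true.
  20. (¬x9 ∨ x4 ∨ x1) — x4 is true.
  21. (¬x7 ∨ x11) — x11 is true.
  22. (x10 ∨ ¬x6 ∨ ¬x8) — ¬x8 is true.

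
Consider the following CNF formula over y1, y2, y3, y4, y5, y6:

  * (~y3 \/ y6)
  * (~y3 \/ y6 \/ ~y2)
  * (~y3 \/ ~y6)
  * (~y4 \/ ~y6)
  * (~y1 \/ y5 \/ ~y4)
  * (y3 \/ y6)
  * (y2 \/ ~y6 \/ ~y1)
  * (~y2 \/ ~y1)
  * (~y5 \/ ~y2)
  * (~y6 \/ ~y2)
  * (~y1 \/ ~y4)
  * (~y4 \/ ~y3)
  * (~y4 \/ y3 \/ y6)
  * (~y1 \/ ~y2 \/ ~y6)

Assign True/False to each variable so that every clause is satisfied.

y1=F  y2=F  y3=F  y4=F  y5=F  y6=T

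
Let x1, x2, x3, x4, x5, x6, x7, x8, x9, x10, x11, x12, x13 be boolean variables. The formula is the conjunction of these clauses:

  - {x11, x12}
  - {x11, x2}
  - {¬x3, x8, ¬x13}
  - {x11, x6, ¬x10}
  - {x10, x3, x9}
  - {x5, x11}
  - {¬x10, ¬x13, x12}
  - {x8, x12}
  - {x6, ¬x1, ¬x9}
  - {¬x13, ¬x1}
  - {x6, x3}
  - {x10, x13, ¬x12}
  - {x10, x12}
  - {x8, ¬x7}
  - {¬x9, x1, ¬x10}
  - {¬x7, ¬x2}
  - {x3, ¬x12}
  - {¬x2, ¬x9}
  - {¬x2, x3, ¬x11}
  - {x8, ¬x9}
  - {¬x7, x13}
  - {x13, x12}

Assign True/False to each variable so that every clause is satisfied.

Pure literal: x5 appears only positively; assign x5 = True.
Pure literal: x8 appears only positively; assign x8 = True.
Branch on x1: take x1 = False.
Set x2 = False and propagate.
  then x11 is forced to True.
Try x3 = True.
For the remaining variables, x4 = False, x6 = False, x7 = True, x9 = False, x10 = False, x12 = True, x13 = True works.

x1 = F, x2 = F, x3 = T, x4 = F, x5 = T, x6 = F, x7 = T, x8 = T, x9 = F, x10 = F, x11 = T, x12 = T, x13 = T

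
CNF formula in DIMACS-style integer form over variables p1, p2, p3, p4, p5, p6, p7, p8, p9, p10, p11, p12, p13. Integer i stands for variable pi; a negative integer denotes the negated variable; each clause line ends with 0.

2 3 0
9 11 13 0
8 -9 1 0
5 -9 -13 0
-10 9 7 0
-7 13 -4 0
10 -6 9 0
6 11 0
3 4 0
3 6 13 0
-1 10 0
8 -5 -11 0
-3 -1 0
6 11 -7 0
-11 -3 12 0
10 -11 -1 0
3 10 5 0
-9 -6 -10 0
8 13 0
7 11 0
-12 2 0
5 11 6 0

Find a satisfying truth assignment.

Pure literal: p2 appears only positively; assign p2 = True.
Branch on p1: take p1 = True.
  then p10 is forced to True.
  then p3 is forced to False.
  then p4 is forced to True.
Try p5 = False.
The remaining clauses are satisfied by p6 = True, p7 = True, p8 = False, p9 = False, p11 = True, p12 = True, p13 = True.

p1 = T, p2 = T, p3 = F, p4 = T, p5 = F, p6 = T, p7 = T, p8 = F, p9 = F, p10 = T, p11 = T, p12 = T, p13 = T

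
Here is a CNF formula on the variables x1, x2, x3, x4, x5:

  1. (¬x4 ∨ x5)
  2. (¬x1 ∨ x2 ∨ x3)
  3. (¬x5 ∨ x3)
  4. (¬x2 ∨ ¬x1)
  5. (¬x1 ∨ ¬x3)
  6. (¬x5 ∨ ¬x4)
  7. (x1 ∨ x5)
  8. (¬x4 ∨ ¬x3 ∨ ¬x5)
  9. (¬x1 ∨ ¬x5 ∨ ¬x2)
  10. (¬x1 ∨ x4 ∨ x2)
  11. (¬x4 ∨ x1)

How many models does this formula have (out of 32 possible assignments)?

2

Satisfying assignments:
  x1=F x2=F x3=T x4=F x5=T
  x1=F x2=T x3=T x4=F x5=T
Count: 2.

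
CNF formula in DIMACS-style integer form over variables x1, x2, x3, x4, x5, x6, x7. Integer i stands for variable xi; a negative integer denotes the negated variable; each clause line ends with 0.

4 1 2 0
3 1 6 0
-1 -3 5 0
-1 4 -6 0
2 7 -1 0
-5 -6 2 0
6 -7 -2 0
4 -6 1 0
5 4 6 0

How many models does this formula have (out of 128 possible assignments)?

Split on x1, then x6.
  x1=T, x6=T: 7 of the 32 assignments to (x2,x3,x4,x5,x7) work.
  x1=T, x6=F: 10 of the 32 assignments to (x2,x3,x4,x5,x7) work.
  x1=F, x6=T: x3, x7 free; 3 ways for (x2,x4,x5) × 2^2 = 12.
  x1=F, x6=F: 7 of the 32 assignments to (x2,x3,x4,x5,x7) work.
Total: 7 + 10 + 12 + 7 = 36.

36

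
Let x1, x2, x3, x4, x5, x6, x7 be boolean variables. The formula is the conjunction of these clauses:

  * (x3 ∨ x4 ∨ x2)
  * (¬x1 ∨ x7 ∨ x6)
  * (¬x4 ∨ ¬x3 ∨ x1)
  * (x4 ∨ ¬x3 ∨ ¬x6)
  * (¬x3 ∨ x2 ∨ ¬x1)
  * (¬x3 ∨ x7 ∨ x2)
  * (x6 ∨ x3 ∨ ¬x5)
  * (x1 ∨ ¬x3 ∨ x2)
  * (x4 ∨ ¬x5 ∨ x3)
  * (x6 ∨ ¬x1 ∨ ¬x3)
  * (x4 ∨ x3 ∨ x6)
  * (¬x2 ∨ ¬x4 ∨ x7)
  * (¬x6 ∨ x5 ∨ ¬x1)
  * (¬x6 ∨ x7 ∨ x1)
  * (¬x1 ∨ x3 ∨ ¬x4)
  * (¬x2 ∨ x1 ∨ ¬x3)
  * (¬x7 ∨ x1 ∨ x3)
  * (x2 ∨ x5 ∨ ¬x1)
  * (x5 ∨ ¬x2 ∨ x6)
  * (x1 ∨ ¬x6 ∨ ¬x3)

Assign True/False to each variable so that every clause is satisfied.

x1=False, x2=False, x3=False, x4=True, x5=False, x6=False, x7=False

Try x1 = False.
Branch on x2: take x2 = False.
  then x3 is forced to False.
  then x4 is forced to True.
  then x7 is forced to False.
  then x6 is forced to False.
  then x5 is forced to False.
Check each clause:
  1. (x3 ∨ x2 ∨ x4) — x4 is true.
  2. (x7 ∨ ¬x1 ∨ x6) — ¬x1 is true.
  3. (¬x4 ∨ ¬x3 ∨ x1) — ¬x3 is true.
  4. (¬x6 ∨ x4 ∨ ¬x3) — ¬x6 is true.
  5. (¬x3 ∨ x2 ∨ ¬x1) — ¬x3 is true.
  6. (x2 ∨ ¬x3 ∨ x7) — ¬x3 is true.
  7. (¬x5 ∨ x6 ∨ x3) — ¬x5 is true.
  8. (x2 ∨ ¬x3 ∨ x1) — ¬x3 is true.
  9. (x3 ∨ x4 ∨ ¬x5) — ¬x5 is true.
  10. (¬x3 ∨ ¬x1 ∨ x6) — ¬x3 is true.
  11. (x4 ∨ x3 ∨ x6) — x4 is true.
  12. (x7 ∨ ¬x2 ∨ ¬x4) — ¬x2 is true.
  13. (¬x1 ∨ x5 ∨ ¬x6) — ¬x6 is true.
  14. (x7 ∨ x1 ∨ ¬x6) — ¬x6 is true.
  15. (¬x4 ∨ ¬x1 ∨ x3) — ¬x1 is true.
  16. (¬x2 ∨ x1 ∨ ¬x3) — ¬x3 is true.
  17. (x3 ∨ ¬x7 ∨ x1) — ¬x7 is true.
  18. (¬x1 ∨ x5 ∨ x2) — ¬x1 is true.
  19. (¬x2 ∨ x5 ∨ x6) — ¬x2 is true.
  20. (¬x3 ∨ x1 ∨ ¬x6) — ¬x6 is true.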